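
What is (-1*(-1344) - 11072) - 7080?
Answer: -16808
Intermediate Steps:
(-1*(-1344) - 11072) - 7080 = (1344 - 11072) - 7080 = -9728 - 7080 = -16808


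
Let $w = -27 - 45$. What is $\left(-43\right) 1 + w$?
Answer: $-115$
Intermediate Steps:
$w = -72$ ($w = -27 - 45 = -72$)
$\left(-43\right) 1 + w = \left(-43\right) 1 - 72 = -43 - 72 = -115$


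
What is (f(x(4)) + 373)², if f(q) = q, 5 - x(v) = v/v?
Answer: 142129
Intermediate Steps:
x(v) = 4 (x(v) = 5 - v/v = 5 - 1*1 = 5 - 1 = 4)
(f(x(4)) + 373)² = (4 + 373)² = 377² = 142129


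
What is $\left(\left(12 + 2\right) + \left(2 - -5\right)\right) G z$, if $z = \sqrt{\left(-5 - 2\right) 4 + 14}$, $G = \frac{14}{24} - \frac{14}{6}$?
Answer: $- \frac{147 i \sqrt{14}}{4} \approx - 137.51 i$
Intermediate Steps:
$G = - \frac{7}{4}$ ($G = 14 \cdot \frac{1}{24} - \frac{7}{3} = \frac{7}{12} - \frac{7}{3} = - \frac{7}{4} \approx -1.75$)
$z = i \sqrt{14}$ ($z = \sqrt{\left(-7\right) 4 + 14} = \sqrt{-28 + 14} = \sqrt{-14} = i \sqrt{14} \approx 3.7417 i$)
$\left(\left(12 + 2\right) + \left(2 - -5\right)\right) G z = \left(\left(12 + 2\right) + \left(2 - -5\right)\right) \left(- \frac{7}{4}\right) i \sqrt{14} = \left(14 + \left(2 + 5\right)\right) \left(- \frac{7}{4}\right) i \sqrt{14} = \left(14 + 7\right) \left(- \frac{7}{4}\right) i \sqrt{14} = 21 \left(- \frac{7}{4}\right) i \sqrt{14} = - \frac{147 i \sqrt{14}}{4}$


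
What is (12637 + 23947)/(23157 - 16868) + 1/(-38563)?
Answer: 1410782503/242522707 ≈ 5.8171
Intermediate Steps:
(12637 + 23947)/(23157 - 16868) + 1/(-38563) = 36584/6289 - 1/38563 = 1410782503/242522707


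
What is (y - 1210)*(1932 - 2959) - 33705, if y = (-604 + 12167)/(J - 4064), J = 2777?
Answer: 120601012/99 ≈ 1.2182e+6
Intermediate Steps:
y = -11563/1287 (y = (-604 + 12167)/(2777 - 4064) = 11563/(-1287) = 11563*(-1/1287) = -11563/1287 ≈ -8.9845)
(y - 1210)*(1932 - 2959) - 33705 = (-11563/1287 - 1210)*(1932 - 2959) - 33705 = -1568833/1287*(-1027) - 33705 = 123937807/99 - 33705 = 120601012/99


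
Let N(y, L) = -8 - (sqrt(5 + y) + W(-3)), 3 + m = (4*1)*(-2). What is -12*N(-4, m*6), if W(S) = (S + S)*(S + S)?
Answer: 540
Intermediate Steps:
m = -11 (m = -3 + (4*1)*(-2) = -3 + 4*(-2) = -3 - 8 = -11)
W(S) = 4*S**2 (W(S) = (2*S)*(2*S) = 4*S**2)
N(y, L) = -44 - sqrt(5 + y) (N(y, L) = -8 - (sqrt(5 + y) + 4*(-3)**2) = -8 - (sqrt(5 + y) + 4*9) = -8 - (sqrt(5 + y) + 36) = -8 - (36 + sqrt(5 + y)) = -8 + (-36 - sqrt(5 + y)) = -44 - sqrt(5 + y))
-12*N(-4, m*6) = -12*(-44 - sqrt(5 - 4)) = -12*(-44 - sqrt(1)) = -12*(-44 - 1*1) = -12*(-44 - 1) = -12*(-45) = 540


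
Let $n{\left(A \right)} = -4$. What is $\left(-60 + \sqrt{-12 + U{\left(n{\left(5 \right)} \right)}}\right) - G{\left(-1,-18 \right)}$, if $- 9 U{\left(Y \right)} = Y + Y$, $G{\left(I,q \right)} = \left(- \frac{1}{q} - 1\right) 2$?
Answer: $- \frac{523}{9} + \frac{10 i}{3} \approx -58.111 + 3.3333 i$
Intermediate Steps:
$G{\left(I,q \right)} = -2 - \frac{2}{q}$ ($G{\left(I,q \right)} = \left(-1 - \frac{1}{q}\right) 2 = -2 - \frac{2}{q}$)
$U{\left(Y \right)} = - \frac{2 Y}{9}$ ($U{\left(Y \right)} = - \frac{Y + Y}{9} = - \frac{2 Y}{9}$)
$\left(-60 + \sqrt{-12 + U{\left(n{\left(5 \right)} \right)}}\right) - G{\left(-1,-18 \right)} = \left(-60 + \sqrt{-12 - - \frac{8}{9}}\right) - \left(-2 - \frac{2}{-18}\right) = \left(-60 + \sqrt{-12 + \frac{8}{9}}\right) - \left(-2 - - \frac{1}{9}\right) = \left(-60 + \sqrt{- \frac{100}{9}}\right) - \left(-2 + \frac{1}{9}\right) = \left(-60 + \frac{10 i}{3}\right) - - \frac{17}{9} = \left(-60 + \frac{10 i}{3}\right) + \frac{17}{9} = - \frac{523}{9} + \frac{10 i}{3}$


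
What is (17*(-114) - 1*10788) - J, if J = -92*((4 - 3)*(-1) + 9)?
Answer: -11990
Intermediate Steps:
J = -736 (J = -92*(1*(-1) + 9) = -92*(-1 + 9) = -92*8 = -736)
(17*(-114) - 1*10788) - J = (17*(-114) - 1*10788) - 1*(-736) = (-1938 - 10788) + 736 = -12726 + 736 = -11990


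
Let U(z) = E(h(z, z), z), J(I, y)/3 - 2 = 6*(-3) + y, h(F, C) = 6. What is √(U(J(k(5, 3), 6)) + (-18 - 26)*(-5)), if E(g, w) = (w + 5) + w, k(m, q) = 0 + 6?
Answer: √165 ≈ 12.845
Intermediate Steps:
k(m, q) = 6
J(I, y) = -48 + 3*y (J(I, y) = 6 + 3*(6*(-3) + y) = 6 + 3*(-18 + y) = 6 + (-54 + 3*y) = -48 + 3*y)
E(g, w) = 5 + 2*w (E(g, w) = (5 + w) + w = 5 + 2*w)
U(z) = 5 + 2*z
√(U(J(k(5, 3), 6)) + (-18 - 26)*(-5)) = √((5 + 2*(-48 + 3*6)) + (-18 - 26)*(-5)) = √((5 + 2*(-48 + 18)) - 44*(-5)) = √((5 + 2*(-30)) + 220) = √((5 - 60) + 220) = √(-55 + 220) = √165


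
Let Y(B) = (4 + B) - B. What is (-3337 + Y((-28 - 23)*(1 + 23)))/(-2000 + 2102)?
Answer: -1111/34 ≈ -32.676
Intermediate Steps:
Y(B) = 4
(-3337 + Y((-28 - 23)*(1 + 23)))/(-2000 + 2102) = (-3337 + 4)/(-2000 + 2102) = -3333/102 = -3333*1/102 = -1111/34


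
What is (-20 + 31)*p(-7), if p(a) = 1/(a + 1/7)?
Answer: -77/48 ≈ -1.6042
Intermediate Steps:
p(a) = 1/(⅐ + a) (p(a) = 1/(a + ⅐) = 1/(⅐ + a))
(-20 + 31)*p(-7) = (-20 + 31)*(7/(1 + 7*(-7))) = 11*(7/(1 - 49)) = 11*(7/(-48)) = 11*(7*(-1/48)) = 11*(-7/48) = -77/48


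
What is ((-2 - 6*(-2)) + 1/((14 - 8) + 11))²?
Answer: 29241/289 ≈ 101.18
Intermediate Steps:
((-2 - 6*(-2)) + 1/((14 - 8) + 11))² = ((-2 + 12) + 1/(6 + 11))² = (10 + 1/17)² = (171/17)² = 29241/289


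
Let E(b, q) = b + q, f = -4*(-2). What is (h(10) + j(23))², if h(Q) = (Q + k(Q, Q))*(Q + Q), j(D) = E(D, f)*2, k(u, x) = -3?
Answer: 40804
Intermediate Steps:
f = 8
j(D) = 16 + 2*D (j(D) = (D + 8)*2 = (8 + D)*2 = 16 + 2*D)
h(Q) = 2*Q*(-3 + Q) (h(Q) = (Q - 3)*(Q + Q) = (-3 + Q)*(2*Q) = 2*Q*(-3 + Q))
(h(10) + j(23))² = (2*10*(-3 + 10) + (16 + 2*23))² = (2*10*7 + (16 + 46))² = (140 + 62)² = 202² = 40804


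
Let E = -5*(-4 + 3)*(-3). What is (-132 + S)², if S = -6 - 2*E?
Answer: 11664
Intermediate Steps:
E = -15 (E = -5*(-1)*(-3) = 5*(-3) = -15)
S = 24 (S = -6 - 2*(-15) = -6 + 30 = 24)
(-132 + S)² = (-132 + 24)² = (-108)² = 11664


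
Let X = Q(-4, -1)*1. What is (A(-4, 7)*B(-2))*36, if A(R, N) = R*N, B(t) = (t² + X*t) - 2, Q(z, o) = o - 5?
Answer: -14112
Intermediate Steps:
Q(z, o) = -5 + o
X = -6 (X = (-5 - 1)*1 = -6*1 = -6)
B(t) = -2 + t² - 6*t (B(t) = (t² - 6*t) - 2 = -2 + t² - 6*t)
A(R, N) = N*R
(A(-4, 7)*B(-2))*36 = ((7*(-4))*(-2 + (-2)² - 6*(-2)))*36 = -28*(-2 + 4 + 12)*36 = -28*14*36 = -392*36 = -14112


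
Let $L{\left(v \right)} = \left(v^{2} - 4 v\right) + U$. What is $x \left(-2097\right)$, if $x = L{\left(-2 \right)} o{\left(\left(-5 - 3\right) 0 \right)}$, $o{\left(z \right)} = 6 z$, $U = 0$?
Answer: $0$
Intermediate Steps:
$L{\left(v \right)} = v^{2} - 4 v$ ($L{\left(v \right)} = \left(v^{2} - 4 v\right) + 0 = v^{2} - 4 v$)
$x = 0$ ($x = - 2 \left(-4 - 2\right) 6 \left(-5 - 3\right) 0 = \left(-2\right) \left(-6\right) 6 \left(\left(-8\right) 0\right) = 12 \cdot 6 \cdot 0 = 12 \cdot 0 = 0$)
$x \left(-2097\right) = 0 \left(-2097\right) = 0$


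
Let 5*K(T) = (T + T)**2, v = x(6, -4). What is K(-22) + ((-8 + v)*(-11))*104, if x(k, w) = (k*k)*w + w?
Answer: 894256/5 ≈ 1.7885e+5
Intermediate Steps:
x(k, w) = w + w*k**2 (x(k, w) = k**2*w + w = w*k**2 + w = w + w*k**2)
v = -148 (v = -4*(1 + 6**2) = -4*(1 + 36) = -4*37 = -148)
K(T) = 4*T**2/5 (K(T) = (T + T)**2/5 = (2*T)**2/5 = (4*T**2)/5 = 4*T**2/5)
K(-22) + ((-8 + v)*(-11))*104 = (4/5)*(-22)**2 + ((-8 - 148)*(-11))*104 = (4/5)*484 - 156*(-11)*104 = 1936/5 + 1716*104 = 1936/5 + 178464 = 894256/5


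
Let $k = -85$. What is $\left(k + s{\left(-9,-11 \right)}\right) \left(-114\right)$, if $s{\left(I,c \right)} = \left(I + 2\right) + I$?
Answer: $11514$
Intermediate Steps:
$s{\left(I,c \right)} = 2 + 2 I$ ($s{\left(I,c \right)} = \left(2 + I\right) + I = 2 + 2 I$)
$\left(k + s{\left(-9,-11 \right)}\right) \left(-114\right) = \left(-85 + \left(2 + 2 \left(-9\right)\right)\right) \left(-114\right) = \left(-85 + \left(2 - 18\right)\right) \left(-114\right) = \left(-85 - 16\right) \left(-114\right) = \left(-101\right) \left(-114\right) = 11514$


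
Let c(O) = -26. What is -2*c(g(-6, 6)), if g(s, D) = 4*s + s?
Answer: 52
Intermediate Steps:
g(s, D) = 5*s
-2*c(g(-6, 6)) = -2*(-26) = 52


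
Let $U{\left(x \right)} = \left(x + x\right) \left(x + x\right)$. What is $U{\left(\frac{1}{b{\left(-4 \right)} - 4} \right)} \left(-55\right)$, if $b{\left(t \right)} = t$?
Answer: $- \frac{55}{16} \approx -3.4375$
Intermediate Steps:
$U{\left(x \right)} = 4 x^{2}$ ($U{\left(x \right)} = 2 x 2 x = 4 x^{2}$)
$U{\left(\frac{1}{b{\left(-4 \right)} - 4} \right)} \left(-55\right) = 4 \left(\frac{1}{-4 - 4}\right)^{2} \left(-55\right) = 4 \left(\frac{1}{-8}\right)^{2} \left(-55\right) = 4 \left(- \frac{1}{8}\right)^{2} \left(-55\right) = 4 \cdot \frac{1}{64} \left(-55\right) = \frac{1}{16} \left(-55\right) = - \frac{55}{16}$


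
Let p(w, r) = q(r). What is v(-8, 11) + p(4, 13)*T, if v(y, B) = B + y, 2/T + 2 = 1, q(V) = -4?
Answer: 11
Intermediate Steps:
T = -2 (T = 2/(-2 + 1) = 2/(-1) = 2*(-1) = -2)
p(w, r) = -4
v(-8, 11) + p(4, 13)*T = (11 - 8) - 4*(-2) = 3 + 8 = 11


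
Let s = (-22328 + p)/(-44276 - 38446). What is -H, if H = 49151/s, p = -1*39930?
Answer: -2032934511/31129 ≈ -65307.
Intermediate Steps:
p = -39930
s = 31129/41361 (s = (-22328 - 39930)/(-44276 - 38446) = -62258/(-82722) = -62258*(-1/82722) = 31129/41361 ≈ 0.75262)
H = 2032934511/31129 (H = 49151/(31129/41361) = 49151*(41361/31129) = 2032934511/31129 ≈ 65307.)
-H = -1*2032934511/31129 = -2032934511/31129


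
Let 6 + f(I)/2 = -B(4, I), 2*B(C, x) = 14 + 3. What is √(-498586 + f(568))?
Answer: I*√498615 ≈ 706.13*I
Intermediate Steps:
B(C, x) = 17/2 (B(C, x) = (14 + 3)/2 = (½)*17 = 17/2)
f(I) = -29 (f(I) = -12 + 2*(-1*17/2) = -12 + 2*(-17/2) = -12 - 17 = -29)
√(-498586 + f(568)) = √(-498586 - 29) = √(-498615) = I*√498615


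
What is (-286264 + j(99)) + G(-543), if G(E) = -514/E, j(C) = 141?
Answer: -155364275/543 ≈ -2.8612e+5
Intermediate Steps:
(-286264 + j(99)) + G(-543) = (-286264 + 141) - 514/(-543) = -286123 - 514*(-1/543) = -286123 + 514/543 = -155364275/543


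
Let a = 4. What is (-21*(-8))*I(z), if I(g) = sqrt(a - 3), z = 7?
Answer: 168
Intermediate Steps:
I(g) = 1 (I(g) = sqrt(4 - 3) = sqrt(1) = 1)
(-21*(-8))*I(z) = -21*(-8)*1 = 168*1 = 168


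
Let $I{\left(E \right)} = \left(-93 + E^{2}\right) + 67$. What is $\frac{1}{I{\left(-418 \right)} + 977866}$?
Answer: $\frac{1}{1152564} \approx 8.6763 \cdot 10^{-7}$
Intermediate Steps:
$I{\left(E \right)} = -26 + E^{2}$
$\frac{1}{I{\left(-418 \right)} + 977866} = \frac{1}{\left(-26 + \left(-418\right)^{2}\right) + 977866} = \frac{1}{\left(-26 + 174724\right) + 977866} = \frac{1}{174698 + 977866} = \frac{1}{1152564}$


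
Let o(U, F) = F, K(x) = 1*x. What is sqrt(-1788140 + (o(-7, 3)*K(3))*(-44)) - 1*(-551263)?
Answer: 551263 + 2*I*sqrt(447134) ≈ 5.5126e+5 + 1337.4*I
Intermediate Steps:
K(x) = x
sqrt(-1788140 + (o(-7, 3)*K(3))*(-44)) - 1*(-551263) = sqrt(-1788140 + (3*3)*(-44)) - 1*(-551263) = sqrt(-1788140 + 9*(-44)) + 551263 = sqrt(-1788140 - 396) + 551263 = sqrt(-1788536) + 551263 = 2*I*sqrt(447134) + 551263 = 551263 + 2*I*sqrt(447134)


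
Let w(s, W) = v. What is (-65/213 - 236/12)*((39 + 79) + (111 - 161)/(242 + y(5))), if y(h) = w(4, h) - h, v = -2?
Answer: -7850048/3337 ≈ -2352.4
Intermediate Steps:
w(s, W) = -2
y(h) = -2 - h
(-65/213 - 236/12)*((39 + 79) + (111 - 161)/(242 + y(5))) = (-65/213 - 236/12)*((39 + 79) + (111 - 161)/(242 + (-2 - 1*5))) = (-65*1/213 - 236*1/12)*(118 - 50/(242 + (-2 - 5))) = (-65/213 - 59/3)*(118 - 50/(242 - 7)) = -1418*(118 - 50/235)/71 = -1418*(118 - 50*1/235)/71 = -1418*(118 - 10/47)/71 = -1418/71*5536/47 = -7850048/3337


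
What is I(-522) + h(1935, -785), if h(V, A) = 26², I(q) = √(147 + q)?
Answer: 676 + 5*I*√15 ≈ 676.0 + 19.365*I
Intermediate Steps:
h(V, A) = 676
I(-522) + h(1935, -785) = √(147 - 522) + 676 = √(-375) + 676 = 5*I*√15 + 676 = 676 + 5*I*√15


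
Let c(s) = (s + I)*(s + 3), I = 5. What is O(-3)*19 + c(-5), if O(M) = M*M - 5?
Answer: 76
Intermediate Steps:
O(M) = -5 + M² (O(M) = M² - 5 = -5 + M²)
c(s) = (3 + s)*(5 + s) (c(s) = (s + 5)*(s + 3) = (5 + s)*(3 + s) = (3 + s)*(5 + s))
O(-3)*19 + c(-5) = (-5 + (-3)²)*19 + (15 + (-5)² + 8*(-5)) = (-5 + 9)*19 + (15 + 25 - 40) = 4*19 + 0 = 76 + 0 = 76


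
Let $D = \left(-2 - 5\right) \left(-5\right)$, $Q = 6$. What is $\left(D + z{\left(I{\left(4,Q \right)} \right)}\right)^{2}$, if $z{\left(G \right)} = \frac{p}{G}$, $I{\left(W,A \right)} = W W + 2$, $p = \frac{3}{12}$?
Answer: $\frac{6355441}{5184} \approx 1226.0$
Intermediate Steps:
$p = \frac{1}{4}$ ($p = 3 \cdot \frac{1}{12} = \frac{1}{4} \approx 0.25$)
$I{\left(W,A \right)} = 2 + W^{2}$ ($I{\left(W,A \right)} = W^{2} + 2 = 2 + W^{2}$)
$z{\left(G \right)} = \frac{1}{4 G}$
$D = 35$ ($D = \left(-7\right) \left(-5\right) = 35$)
$\left(D + z{\left(I{\left(4,Q \right)} \right)}\right)^{2} = \left(35 + \frac{1}{4 \left(2 + 4^{2}\right)}\right)^{2} = \left(35 + \frac{1}{4 \left(2 + 16\right)}\right)^{2} = \left(35 + \frac{1}{4 \cdot 18}\right)^{2} = \left(35 + \frac{1}{4} \cdot \frac{1}{18}\right)^{2} = \left(35 + \frac{1}{72}\right)^{2} = \left(\frac{2521}{72}\right)^{2} = \frac{6355441}{5184}$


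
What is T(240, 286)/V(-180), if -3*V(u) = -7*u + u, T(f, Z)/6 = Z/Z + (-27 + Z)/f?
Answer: -499/14400 ≈ -0.034653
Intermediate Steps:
T(f, Z) = 6 + 6*(-27 + Z)/f (T(f, Z) = 6*(Z/Z + (-27 + Z)/f) = 6*(1 + (-27 + Z)/f) = 6 + 6*(-27 + Z)/f)
V(u) = 2*u (V(u) = -(-7*u + u)/3 = -(-2)*u = 2*u)
T(240, 286)/V(-180) = (6*(-27 + 286 + 240)/240)/((2*(-180))) = (6*(1/240)*499)/(-360) = (499/40)*(-1/360) = -499/14400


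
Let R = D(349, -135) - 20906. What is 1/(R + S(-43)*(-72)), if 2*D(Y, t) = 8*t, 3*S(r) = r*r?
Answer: -1/65822 ≈ -1.5192e-5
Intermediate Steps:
S(r) = r²/3 (S(r) = (r*r)/3 = r²/3)
D(Y, t) = 4*t (D(Y, t) = (8*t)/2 = 4*t)
R = -21446 (R = 4*(-135) - 20906 = -540 - 20906 = -21446)
1/(R + S(-43)*(-72)) = 1/(-21446 + ((⅓)*(-43)²)*(-72)) = 1/(-21446 + ((⅓)*1849)*(-72)) = 1/(-21446 + (1849/3)*(-72)) = 1/(-21446 - 44376) = 1/(-65822) = -1/65822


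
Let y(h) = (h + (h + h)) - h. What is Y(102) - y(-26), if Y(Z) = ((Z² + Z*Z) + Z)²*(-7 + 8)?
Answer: 437228152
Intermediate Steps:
y(h) = 2*h (y(h) = (h + 2*h) - h = 3*h - h = 2*h)
Y(Z) = (Z + 2*Z²)² (Y(Z) = ((Z² + Z²) + Z)²*1 = (2*Z² + Z)²*1 = (Z + 2*Z²)²*1 = (Z + 2*Z²)²)
Y(102) - y(-26) = 102²*(1 + 2*102)² - 2*(-26) = 10404*(1 + 204)² - 1*(-52) = 10404*205² + 52 = 10404*42025 + 52 = 437228100 + 52 = 437228152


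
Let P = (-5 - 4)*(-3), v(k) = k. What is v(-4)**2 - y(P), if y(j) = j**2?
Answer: -713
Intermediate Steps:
P = 27 (P = -9*(-3) = 27)
v(-4)**2 - y(P) = (-4)**2 - 1*27**2 = 16 - 1*729 = 16 - 729 = -713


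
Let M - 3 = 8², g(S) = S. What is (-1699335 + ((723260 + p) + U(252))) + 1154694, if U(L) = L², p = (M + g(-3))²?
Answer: 246219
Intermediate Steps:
M = 67 (M = 3 + 8² = 3 + 64 = 67)
p = 4096 (p = (67 - 3)² = 64² = 4096)
(-1699335 + ((723260 + p) + U(252))) + 1154694 = (-1699335 + ((723260 + 4096) + 252²)) + 1154694 = (-1699335 + (727356 + 63504)) + 1154694 = (-1699335 + 790860) + 1154694 = -908475 + 1154694 = 246219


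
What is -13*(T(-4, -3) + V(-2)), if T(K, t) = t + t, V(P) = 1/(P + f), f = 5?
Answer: 221/3 ≈ 73.667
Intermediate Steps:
V(P) = 1/(5 + P) (V(P) = 1/(P + 5) = 1/(5 + P))
T(K, t) = 2*t
-13*(T(-4, -3) + V(-2)) = -13*(2*(-3) + 1/(5 - 2)) = -13*(-6 + 1/3) = -13*(-6 + ⅓) = -13*(-17/3) = 221/3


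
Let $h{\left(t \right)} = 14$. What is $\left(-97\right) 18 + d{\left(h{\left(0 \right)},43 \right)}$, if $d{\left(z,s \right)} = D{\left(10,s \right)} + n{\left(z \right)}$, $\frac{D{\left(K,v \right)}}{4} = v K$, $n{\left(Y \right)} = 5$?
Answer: $-21$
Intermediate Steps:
$D{\left(K,v \right)} = 4 K v$ ($D{\left(K,v \right)} = 4 v K = 4 K v$)
$d{\left(z,s \right)} = 5 + 40 s$ ($d{\left(z,s \right)} = 4 \cdot 10 s + 5 = 40 s + 5 = 5 + 40 s$)
$\left(-97\right) 18 + d{\left(h{\left(0 \right)},43 \right)} = \left(-97\right) 18 + \left(5 + 40 \cdot 43\right) = -1746 + \left(5 + 1720\right) = -1746 + 1725 = -21$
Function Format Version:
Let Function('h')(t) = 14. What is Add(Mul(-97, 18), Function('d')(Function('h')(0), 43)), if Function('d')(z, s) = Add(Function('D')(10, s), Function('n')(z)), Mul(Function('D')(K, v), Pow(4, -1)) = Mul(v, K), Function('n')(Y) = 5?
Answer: -21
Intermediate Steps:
Function('D')(K, v) = Mul(4, K, v) (Function('D')(K, v) = Mul(4, Mul(v, K)) = Mul(4, Mul(K, v)) = Mul(4, K, v))
Function('d')(z, s) = Add(5, Mul(40, s)) (Function('d')(z, s) = Add(Mul(4, 10, s), 5) = Add(Mul(40, s), 5) = Add(5, Mul(40, s)))
Add(Mul(-97, 18), Function('d')(Function('h')(0), 43)) = Add(Mul(-97, 18), Add(5, Mul(40, 43))) = Add(-1746, Add(5, 1720)) = Add(-1746, 1725) = -21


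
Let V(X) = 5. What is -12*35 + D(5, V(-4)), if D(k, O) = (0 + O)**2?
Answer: -395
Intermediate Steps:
D(k, O) = O**2
-12*35 + D(5, V(-4)) = -12*35 + 5**2 = -420 + 25 = -395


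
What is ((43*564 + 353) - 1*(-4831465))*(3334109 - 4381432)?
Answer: -5085873800610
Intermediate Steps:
((43*564 + 353) - 1*(-4831465))*(3334109 - 4381432) = ((24252 + 353) + 4831465)*(-1047323) = (24605 + 4831465)*(-1047323) = 4856070*(-1047323) = -5085873800610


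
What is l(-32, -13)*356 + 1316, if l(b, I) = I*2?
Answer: -7940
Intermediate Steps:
l(b, I) = 2*I
l(-32, -13)*356 + 1316 = (2*(-13))*356 + 1316 = -26*356 + 1316 = -9256 + 1316 = -7940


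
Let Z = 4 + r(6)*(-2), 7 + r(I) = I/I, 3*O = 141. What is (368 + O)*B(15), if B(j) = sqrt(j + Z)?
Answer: 415*sqrt(31) ≈ 2310.6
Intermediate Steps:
O = 47 (O = (1/3)*141 = 47)
r(I) = -6 (r(I) = -7 + I/I = -7 + 1 = -6)
Z = 16 (Z = 4 - 6*(-2) = 4 + 12 = 16)
B(j) = sqrt(16 + j) (B(j) = sqrt(j + 16) = sqrt(16 + j))
(368 + O)*B(15) = (368 + 47)*sqrt(16 + 15) = 415*sqrt(31)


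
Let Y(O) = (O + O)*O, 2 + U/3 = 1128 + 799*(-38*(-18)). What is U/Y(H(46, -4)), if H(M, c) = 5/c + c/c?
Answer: 13143408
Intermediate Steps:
H(M, c) = 1 + 5/c (H(M, c) = 5/c + 1 = 1 + 5/c)
U = 1642926 (U = -6 + 3*(1128 + 799*(-38*(-18))) = -6 + 3*(1128 + 799*684) = -6 + 3*(1128 + 546516) = -6 + 3*547644 = -6 + 1642932 = 1642926)
Y(O) = 2*O² (Y(O) = (2*O)*O = 2*O²)
U/Y(H(46, -4)) = 1642926/((2*((5 - 4)/(-4))²)) = 1642926/((2*(-¼*1)²)) = 1642926/((2*(-¼)²)) = 1642926/((2*(1/16))) = 1642926/(⅛) = 1642926*8 = 13143408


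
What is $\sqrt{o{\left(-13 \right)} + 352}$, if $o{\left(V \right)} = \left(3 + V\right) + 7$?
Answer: $\sqrt{349} \approx 18.682$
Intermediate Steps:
$o{\left(V \right)} = 10 + V$
$\sqrt{o{\left(-13 \right)} + 352} = \sqrt{\left(10 - 13\right) + 352} = \sqrt{-3 + 352} = \sqrt{349}$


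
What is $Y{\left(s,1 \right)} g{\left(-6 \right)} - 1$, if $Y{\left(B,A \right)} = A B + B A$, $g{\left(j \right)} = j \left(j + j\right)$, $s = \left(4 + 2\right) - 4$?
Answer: $287$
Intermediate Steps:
$s = 2$ ($s = 6 - 4 = 2$)
$g{\left(j \right)} = 2 j^{2}$ ($g{\left(j \right)} = j 2 j = 2 j^{2}$)
$Y{\left(B,A \right)} = 2 A B$ ($Y{\left(B,A \right)} = A B + A B = 2 A B$)
$Y{\left(s,1 \right)} g{\left(-6 \right)} - 1 = 2 \cdot 1 \cdot 2 \cdot 2 \left(-6\right)^{2} - 1 = 4 \cdot 2 \cdot 36 + \left(-24 + 23\right) = 4 \cdot 72 - 1 = 288 - 1 = 287$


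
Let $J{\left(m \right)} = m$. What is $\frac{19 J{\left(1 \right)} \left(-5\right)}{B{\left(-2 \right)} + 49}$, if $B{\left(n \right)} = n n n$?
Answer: $- \frac{95}{41} \approx -2.3171$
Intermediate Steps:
$B{\left(n \right)} = n^{3}$ ($B{\left(n \right)} = n^{2} n = n^{3}$)
$\frac{19 J{\left(1 \right)} \left(-5\right)}{B{\left(-2 \right)} + 49} = \frac{19 \cdot 1 \left(-5\right)}{\left(-2\right)^{3} + 49} = \frac{19 \left(-5\right)}{-8 + 49} = \frac{1}{41} \left(-95\right) = - \frac{95}{41}$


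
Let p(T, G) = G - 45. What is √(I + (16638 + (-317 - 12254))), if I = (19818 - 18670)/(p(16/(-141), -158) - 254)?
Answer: 11*√7015407/457 ≈ 63.753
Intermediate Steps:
p(T, G) = -45 + G
I = -1148/457 (I = (19818 - 18670)/((-45 - 158) - 254) = 1148/(-203 - 254) = 1148/(-457) = 1148*(-1/457) = -1148/457 ≈ -2.5120)
√(I + (16638 + (-317 - 12254))) = √(-1148/457 + (16638 + (-317 - 12254))) = √(-1148/457 + (16638 - 12571)) = √(-1148/457 + 4067) = √(1857471/457) = 11*√7015407/457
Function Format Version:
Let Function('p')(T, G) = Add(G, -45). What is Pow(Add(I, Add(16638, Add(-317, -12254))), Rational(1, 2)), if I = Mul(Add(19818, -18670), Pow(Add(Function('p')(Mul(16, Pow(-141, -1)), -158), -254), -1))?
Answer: Mul(Rational(11, 457), Pow(7015407, Rational(1, 2))) ≈ 63.753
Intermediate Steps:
Function('p')(T, G) = Add(-45, G)
I = Rational(-1148, 457) (I = Mul(Add(19818, -18670), Pow(Add(Add(-45, -158), -254), -1)) = Mul(1148, Pow(Add(-203, -254), -1)) = Mul(1148, Pow(-457, -1)) = Mul(1148, Rational(-1, 457)) = Rational(-1148, 457) ≈ -2.5120)
Pow(Add(I, Add(16638, Add(-317, -12254))), Rational(1, 2)) = Pow(Add(Rational(-1148, 457), Add(16638, Add(-317, -12254))), Rational(1, 2)) = Pow(Add(Rational(-1148, 457), Add(16638, -12571)), Rational(1, 2)) = Pow(Add(Rational(-1148, 457), 4067), Rational(1, 2)) = Pow(Rational(1857471, 457), Rational(1, 2)) = Mul(Rational(11, 457), Pow(7015407, Rational(1, 2)))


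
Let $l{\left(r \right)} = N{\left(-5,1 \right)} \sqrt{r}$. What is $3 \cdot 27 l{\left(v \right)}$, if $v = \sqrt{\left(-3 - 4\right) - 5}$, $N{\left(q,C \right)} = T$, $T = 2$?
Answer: $162 \sqrt[4]{3} \left(1 + i\right) \approx 213.2 + 213.2 i$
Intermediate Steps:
$N{\left(q,C \right)} = 2$
$v = 2 i \sqrt{3}$ ($v = \sqrt{-7 - 5} = \sqrt{-12} = 2 i \sqrt{3} \approx 3.4641 i$)
$l{\left(r \right)} = 2 \sqrt{r}$
$3 \cdot 27 l{\left(v \right)} = 3 \cdot 27 \cdot 2 \sqrt{2 i \sqrt{3}} = 81 \cdot 2 \sqrt{2} \sqrt[4]{3} \sqrt{i} = 162 \sqrt{2} \sqrt[4]{3} \sqrt{i}$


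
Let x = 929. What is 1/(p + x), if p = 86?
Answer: 1/1015 ≈ 0.00098522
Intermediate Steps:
1/(p + x) = 1/(86 + 929) = 1/1015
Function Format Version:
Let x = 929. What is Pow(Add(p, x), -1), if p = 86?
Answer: Rational(1, 1015) ≈ 0.00098522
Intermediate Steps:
Pow(Add(p, x), -1) = Pow(Add(86, 929), -1) = Pow(1015, -1) = Rational(1, 1015)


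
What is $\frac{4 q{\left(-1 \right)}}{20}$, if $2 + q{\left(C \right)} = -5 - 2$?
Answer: $- \frac{9}{5} \approx -1.8$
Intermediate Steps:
$q{\left(C \right)} = -9$ ($q{\left(C \right)} = -2 - 7 = -9$)
$\frac{4 q{\left(-1 \right)}}{20} = \frac{4 \left(-9\right)}{20} = \left(-36\right) \frac{1}{20} = - \frac{9}{5}$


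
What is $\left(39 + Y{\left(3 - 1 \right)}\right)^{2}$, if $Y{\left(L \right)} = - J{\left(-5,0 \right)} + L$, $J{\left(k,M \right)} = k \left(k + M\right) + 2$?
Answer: $196$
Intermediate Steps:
$J{\left(k,M \right)} = 2 + k \left(M + k\right)$ ($J{\left(k,M \right)} = k \left(M + k\right) + 2 = 2 + k \left(M + k\right)$)
$Y{\left(L \right)} = -27 + L$ ($Y{\left(L \right)} = - (2 + \left(-5\right)^{2} + 0 \left(-5\right)) + L = - (2 + 25 + 0) + L = \left(-1\right) 27 + L = -27 + L$)
$\left(39 + Y{\left(3 - 1 \right)}\right)^{2} = \left(39 + \left(-27 + \left(3 - 1\right)\right)\right)^{2} = \left(39 + \left(-27 + 2\right)\right)^{2} = \left(39 - 25\right)^{2} = 14^{2} = 196$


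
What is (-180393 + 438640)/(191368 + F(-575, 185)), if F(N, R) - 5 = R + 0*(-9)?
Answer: 258247/191558 ≈ 1.3481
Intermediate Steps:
F(N, R) = 5 + R (F(N, R) = 5 + (R + 0*(-9)) = 5 + (R + 0) = 5 + R)
(-180393 + 438640)/(191368 + F(-575, 185)) = (-180393 + 438640)/(191368 + (5 + 185)) = 258247/(191368 + 190) = 258247/191558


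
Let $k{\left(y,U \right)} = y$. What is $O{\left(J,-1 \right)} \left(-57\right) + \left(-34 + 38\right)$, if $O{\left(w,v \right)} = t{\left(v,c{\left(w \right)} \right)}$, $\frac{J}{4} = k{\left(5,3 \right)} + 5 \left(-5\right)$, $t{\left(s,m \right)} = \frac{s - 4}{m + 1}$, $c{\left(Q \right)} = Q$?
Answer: $\frac{31}{79} \approx 0.39241$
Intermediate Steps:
$t{\left(s,m \right)} = \frac{-4 + s}{1 + m}$
$J = -80$ ($J = 4 \left(5 + 5 \left(-5\right)\right) = 4 \left(5 - 25\right) = 4 \left(-20\right) = -80$)
$O{\left(w,v \right)} = \frac{-4 + v}{1 + w}$
$O{\left(J,-1 \right)} \left(-57\right) + \left(-34 + 38\right) = \frac{-4 - 1}{1 - 80} \left(-57\right) + \left(-34 + 38\right) = \frac{1}{-79} \left(-5\right) \left(-57\right) + 4 = \left(- \frac{1}{79}\right) \left(-5\right) \left(-57\right) + 4 = \frac{5}{79} \left(-57\right) + 4 = - \frac{285}{79} + 4 = \frac{31}{79}$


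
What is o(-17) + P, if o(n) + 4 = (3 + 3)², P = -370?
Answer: -338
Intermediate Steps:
o(n) = 32 (o(n) = -4 + (3 + 3)² = -4 + 6² = -4 + 36 = 32)
o(-17) + P = 32 - 370 = -338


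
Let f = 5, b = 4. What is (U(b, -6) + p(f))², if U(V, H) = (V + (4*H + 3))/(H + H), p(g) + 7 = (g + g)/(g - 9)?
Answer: 9409/144 ≈ 65.340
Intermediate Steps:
p(g) = -7 + 2*g/(-9 + g) (p(g) = -7 + (g + g)/(g - 9) = -7 + (2*g)/(-9 + g) = -7 + 2*g/(-9 + g))
U(V, H) = (3 + V + 4*H)/(2*H) (U(V, H) = (V + (3 + 4*H))/((2*H)) = (3 + V + 4*H)*(1/(2*H)) = (3 + V + 4*H)/(2*H))
(U(b, -6) + p(f))² = ((½)*(3 + 4 + 4*(-6))/(-6) + (63 - 5*5)/(-9 + 5))² = ((½)*(-⅙)*(3 + 4 - 24) + (63 - 25)/(-4))² = ((½)*(-⅙)*(-17) - ¼*38)² = (17/12 - 19/2)² = (-97/12)² = 9409/144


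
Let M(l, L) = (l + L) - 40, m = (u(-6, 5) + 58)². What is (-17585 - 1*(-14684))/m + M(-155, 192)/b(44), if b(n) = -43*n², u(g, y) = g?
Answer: -3773349/3517228 ≈ -1.0728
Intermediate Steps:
m = 2704 (m = (-6 + 58)² = 52² = 2704)
M(l, L) = -40 + L + l (M(l, L) = (L + l) - 40 = -40 + L + l)
(-17585 - 1*(-14684))/m + M(-155, 192)/b(44) = (-17585 - 1*(-14684))/2704 + (-40 + 192 - 155)/((-43*44²)) = (-17585 + 14684)*(1/2704) - 3/((-43*1936)) = -2901*1/2704 - 3/(-83248) = -2901/2704 - 3*(-1/83248) = -2901/2704 + 3/83248 = -3773349/3517228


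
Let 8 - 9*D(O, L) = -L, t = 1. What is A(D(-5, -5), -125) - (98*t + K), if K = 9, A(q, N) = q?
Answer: -320/3 ≈ -106.67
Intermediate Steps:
D(O, L) = 8/9 + L/9 (D(O, L) = 8/9 - (-1)*L/9 = 8/9 + L/9)
A(D(-5, -5), -125) - (98*t + K) = (8/9 + (⅑)*(-5)) - (98*1 + 9) = (8/9 - 5/9) - (98 + 9) = ⅓ - 1*107 = ⅓ - 107 = -320/3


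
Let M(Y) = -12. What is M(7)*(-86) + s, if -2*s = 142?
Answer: 961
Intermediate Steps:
s = -71 (s = -½*142 = -71)
M(7)*(-86) + s = -12*(-86) - 71 = 1032 - 71 = 961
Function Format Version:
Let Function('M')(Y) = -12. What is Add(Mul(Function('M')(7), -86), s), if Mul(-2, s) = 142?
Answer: 961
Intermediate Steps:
s = -71 (s = Mul(Rational(-1, 2), 142) = -71)
Add(Mul(Function('M')(7), -86), s) = Add(Mul(-12, -86), -71) = Add(1032, -71) = 961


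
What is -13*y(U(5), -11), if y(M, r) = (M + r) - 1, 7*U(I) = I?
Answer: 1027/7 ≈ 146.71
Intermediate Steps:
U(I) = I/7
y(M, r) = -1 + M + r
-13*y(U(5), -11) = -13*(-1 + (⅐)*5 - 11) = -13*(-1 + 5/7 - 11) = -13*(-79/7) = 1027/7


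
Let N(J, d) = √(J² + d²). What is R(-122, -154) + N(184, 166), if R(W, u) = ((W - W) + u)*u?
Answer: 23716 + 2*√15353 ≈ 23964.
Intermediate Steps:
R(W, u) = u² (R(W, u) = (0 + u)*u = u*u = u²)
R(-122, -154) + N(184, 166) = (-154)² + √(184² + 166²) = 23716 + √(33856 + 27556) = 23716 + √61412 = 23716 + 2*√15353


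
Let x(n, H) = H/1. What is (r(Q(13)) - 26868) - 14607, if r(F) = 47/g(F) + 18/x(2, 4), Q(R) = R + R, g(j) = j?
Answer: -539093/13 ≈ -41469.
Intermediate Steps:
x(n, H) = H (x(n, H) = H*1 = H)
Q(R) = 2*R
r(F) = 9/2 + 47/F (r(F) = 47/F + 18/4 = 47/F + 18*(¼) = 47/F + 9/2 = 9/2 + 47/F)
(r(Q(13)) - 26868) - 14607 = ((9/2 + 47/((2*13))) - 26868) - 14607 = ((9/2 + 47/26) - 26868) - 14607 = (82/13 - 26868) - 14607 = -349202/13 - 14607 = -539093/13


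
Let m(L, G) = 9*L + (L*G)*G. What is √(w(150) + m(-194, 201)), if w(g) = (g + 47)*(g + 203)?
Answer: 29*I*√9239 ≈ 2787.5*I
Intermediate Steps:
w(g) = (47 + g)*(203 + g)
m(L, G) = 9*L + L*G² (m(L, G) = 9*L + (G*L)*G = 9*L + L*G²)
√(w(150) + m(-194, 201)) = √((9541 + 150² + 250*150) - 194*(9 + 201²)) = √((9541 + 22500 + 37500) - 194*(9 + 40401)) = √(69541 - 194*40410) = √(69541 - 7839540) = √(-7769999) = 29*I*√9239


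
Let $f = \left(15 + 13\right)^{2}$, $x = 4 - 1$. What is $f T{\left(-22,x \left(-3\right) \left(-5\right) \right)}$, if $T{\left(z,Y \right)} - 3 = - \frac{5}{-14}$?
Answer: $2632$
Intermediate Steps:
$x = 3$
$f = 784$ ($f = 28^{2} = 784$)
$T{\left(z,Y \right)} = \frac{47}{14}$ ($T{\left(z,Y \right)} = 3 - \frac{5}{-14} = 3 - - \frac{5}{14} = 3 + \frac{5}{14} = \frac{47}{14}$)
$f T{\left(-22,x \left(-3\right) \left(-5\right) \right)} = 784 \cdot \frac{47}{14} = 2632$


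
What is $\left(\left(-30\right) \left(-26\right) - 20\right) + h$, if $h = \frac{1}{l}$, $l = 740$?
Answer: $\frac{562401}{740} \approx 760.0$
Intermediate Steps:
$h = \frac{1}{740} \approx 0.0013514$
$\left(\left(-30\right) \left(-26\right) - 20\right) + h = \left(\left(-30\right) \left(-26\right) - 20\right) + \frac{1}{740} = \left(780 - 20\right) + \frac{1}{740} = 760 + \frac{1}{740} = \frac{562401}{740}$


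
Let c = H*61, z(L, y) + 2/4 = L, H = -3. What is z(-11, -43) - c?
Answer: 343/2 ≈ 171.50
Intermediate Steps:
z(L, y) = -½ + L
c = -183 (c = -3*61 = -183)
z(-11, -43) - c = (-½ - 11) - 1*(-183) = -23/2 + 183 = 343/2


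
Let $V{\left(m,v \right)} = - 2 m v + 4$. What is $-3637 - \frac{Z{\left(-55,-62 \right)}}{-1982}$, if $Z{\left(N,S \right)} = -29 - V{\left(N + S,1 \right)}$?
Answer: $- \frac{7208801}{1982} \approx -3637.1$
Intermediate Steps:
$V{\left(m,v \right)} = 4 - 2 m v$ ($V{\left(m,v \right)} = - 2 m v + 4 = 4 - 2 m v$)
$Z{\left(N,S \right)} = -33 + 2 N + 2 S$ ($Z{\left(N,S \right)} = -29 - \left(4 - 2 \left(N + S\right) 1\right) = -29 - \left(4 - \left(2 N + 2 S\right)\right) = -29 - \left(4 - 2 N - 2 S\right) = -29 + \left(-4 + 2 N + 2 S\right) = -33 + 2 N + 2 S$)
$-3637 - \frac{Z{\left(-55,-62 \right)}}{-1982} = -3637 - \frac{-33 + 2 \left(-55\right) + 2 \left(-62\right)}{-1982} = -3637 - \left(-33 - 110 - 124\right) \left(- \frac{1}{1982}\right) = -3637 - \left(-267\right) \left(- \frac{1}{1982}\right) = -3637 - \frac{267}{1982} = - \frac{7208801}{1982}$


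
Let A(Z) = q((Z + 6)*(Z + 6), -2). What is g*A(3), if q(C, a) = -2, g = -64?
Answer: 128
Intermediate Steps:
A(Z) = -2
g*A(3) = -64*(-2) = 128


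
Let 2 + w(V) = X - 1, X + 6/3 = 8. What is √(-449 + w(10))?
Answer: I*√446 ≈ 21.119*I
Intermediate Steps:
X = 6 (X = -2 + 8 = 6)
w(V) = 3 (w(V) = -2 + (6 - 1) = -2 + 5 = 3)
√(-449 + w(10)) = √(-449 + 3) = √(-446) = I*√446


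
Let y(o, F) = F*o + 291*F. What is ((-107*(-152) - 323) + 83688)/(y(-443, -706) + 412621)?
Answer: 99629/519933 ≈ 0.19162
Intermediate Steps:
y(o, F) = 291*F + F*o
((-107*(-152) - 323) + 83688)/(y(-443, -706) + 412621) = ((-107*(-152) - 323) + 83688)/(-706*(291 - 443) + 412621) = ((16264 - 323) + 83688)/(-706*(-152) + 412621) = (15941 + 83688)/(107312 + 412621) = 99629/519933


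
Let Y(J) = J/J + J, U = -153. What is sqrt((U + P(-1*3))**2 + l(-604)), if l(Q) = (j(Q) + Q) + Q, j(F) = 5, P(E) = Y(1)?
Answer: sqrt(21598) ≈ 146.96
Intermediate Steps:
Y(J) = 1 + J
P(E) = 2 (P(E) = 1 + 1 = 2)
l(Q) = 5 + 2*Q (l(Q) = (5 + Q) + Q = 5 + 2*Q)
sqrt((U + P(-1*3))**2 + l(-604)) = sqrt((-153 + 2)**2 + (5 + 2*(-604))) = sqrt((-151)**2 + (5 - 1208)) = sqrt(22801 - 1203) = sqrt(21598)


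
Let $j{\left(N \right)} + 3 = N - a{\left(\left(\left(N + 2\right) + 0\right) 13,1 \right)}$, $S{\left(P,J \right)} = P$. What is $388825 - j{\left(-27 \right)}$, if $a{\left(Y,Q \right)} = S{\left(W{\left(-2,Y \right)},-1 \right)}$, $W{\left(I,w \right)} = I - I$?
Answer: $388855$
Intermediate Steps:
$W{\left(I,w \right)} = 0$
$a{\left(Y,Q \right)} = 0$
$j{\left(N \right)} = -3 + N$ ($j{\left(N \right)} = -3 + \left(N - 0\right) = -3 + \left(N + 0\right) = -3 + N$)
$388825 - j{\left(-27 \right)} = 388825 - \left(-3 - 27\right) = 388825 - -30 = 388825 + 30 = 388855$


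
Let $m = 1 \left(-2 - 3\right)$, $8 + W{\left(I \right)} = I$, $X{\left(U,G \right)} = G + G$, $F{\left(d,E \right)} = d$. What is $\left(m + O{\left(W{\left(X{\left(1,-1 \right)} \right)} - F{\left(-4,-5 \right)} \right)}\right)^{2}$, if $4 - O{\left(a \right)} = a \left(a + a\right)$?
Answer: $5329$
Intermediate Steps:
$X{\left(U,G \right)} = 2 G$
$W{\left(I \right)} = -8 + I$
$O{\left(a \right)} = 4 - 2 a^{2}$ ($O{\left(a \right)} = 4 - a \left(a + a\right) = 4 - a 2 a = 4 - 2 a^{2}$)
$m = -5$ ($m = 1 \left(-5\right) = -5$)
$\left(m + O{\left(W{\left(X{\left(1,-1 \right)} \right)} - F{\left(-4,-5 \right)} \right)}\right)^{2} = \left(-5 + \left(4 - 2 \left(\left(-8 + 2 \left(-1\right)\right) - -4\right)^{2}\right)\right)^{2} = \left(-5 + \left(4 - 2 \left(\left(-8 - 2\right) + 4\right)^{2}\right)\right)^{2} = \left(-5 + \left(4 - 2 \left(-10 + 4\right)^{2}\right)\right)^{2} = \left(-5 + \left(4 - 2 \left(-6\right)^{2}\right)\right)^{2} = \left(-5 + \left(4 - 72\right)\right)^{2} = \left(-5 - 68\right)^{2} = \left(-73\right)^{2} = 5329$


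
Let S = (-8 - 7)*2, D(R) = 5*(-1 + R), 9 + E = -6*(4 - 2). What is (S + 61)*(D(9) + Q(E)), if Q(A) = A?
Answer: 589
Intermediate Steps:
E = -21 (E = -9 - 6*(4 - 2) = -9 - 6*2 = -9 - 1*12 = -9 - 12 = -21)
D(R) = -5 + 5*R
S = -30 (S = -15*2 = -30)
(S + 61)*(D(9) + Q(E)) = (-30 + 61)*((-5 + 5*9) - 21) = 31*((-5 + 45) - 21) = 31*(40 - 21) = 31*19 = 589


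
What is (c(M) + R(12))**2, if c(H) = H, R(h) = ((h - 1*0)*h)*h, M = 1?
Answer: 2989441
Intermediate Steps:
R(h) = h**3 (R(h) = ((h + 0)*h)*h = (h*h)*h = h**2*h = h**3)
(c(M) + R(12))**2 = (1 + 12**3)**2 = (1 + 1728)**2 = 1729**2 = 2989441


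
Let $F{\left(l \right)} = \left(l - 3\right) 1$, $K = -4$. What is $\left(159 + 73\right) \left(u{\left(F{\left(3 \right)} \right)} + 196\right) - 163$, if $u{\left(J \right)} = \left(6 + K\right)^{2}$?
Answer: $46237$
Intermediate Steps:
$F{\left(l \right)} = -3 + l$ ($F{\left(l \right)} = \left(-3 + l\right) 1 = -3 + l$)
$u{\left(J \right)} = 4$ ($u{\left(J \right)} = \left(6 - 4\right)^{2} = 2^{2} = 4$)
$\left(159 + 73\right) \left(u{\left(F{\left(3 \right)} \right)} + 196\right) - 163 = \left(159 + 73\right) \left(4 + 196\right) - 163 = 232 \cdot 200 - 163 = 46400 - 163 = 46237$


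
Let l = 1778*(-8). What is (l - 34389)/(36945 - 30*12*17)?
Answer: -48613/30825 ≈ -1.5771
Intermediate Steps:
l = -14224
(l - 34389)/(36945 - 30*12*17) = (-14224 - 34389)/(36945 - 30*12*17) = -48613/(36945 - 360*17) = -48613/(36945 - 6120) = -48613/30825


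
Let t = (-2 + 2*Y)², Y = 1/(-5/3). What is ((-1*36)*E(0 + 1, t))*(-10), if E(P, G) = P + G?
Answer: 20232/5 ≈ 4046.4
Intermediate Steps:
Y = -⅗ (Y = 1/(-5*⅓) = 1/(-5/3) = -⅗ ≈ -0.60000)
t = 256/25 (t = (-2 + 2*(-⅗))² = (-2 - 6/5)² = (-16/5)² = 256/25 ≈ 10.240)
E(P, G) = G + P
((-1*36)*E(0 + 1, t))*(-10) = ((-1*36)*(256/25 + (0 + 1)))*(-10) = -36*(256/25 + 1)*(-10) = -36*281/25*(-10) = -10116/25*(-10) = 20232/5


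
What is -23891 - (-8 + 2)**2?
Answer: -23927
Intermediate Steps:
-23891 - (-8 + 2)**2 = -23891 - 1*(-6)**2 = -23891 - 1*36 = -23891 - 36 = -23927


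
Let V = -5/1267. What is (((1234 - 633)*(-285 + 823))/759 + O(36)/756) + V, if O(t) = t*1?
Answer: 409711244/961653 ≈ 426.05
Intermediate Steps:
V = -5/1267 (V = -5*1/1267 = -5/1267 ≈ -0.0039463)
O(t) = t
(((1234 - 633)*(-285 + 823))/759 + O(36)/756) + V = (((1234 - 633)*(-285 + 823))/759 + 36/756) - 5/1267 = ((601*538)*(1/759) + 36*(1/756)) - 5/1267 = (323338*(1/759) + 1/21) - 5/1267 = (323338/759 + 1/21) - 5/1267 = 2263619/5313 - 5/1267 = 409711244/961653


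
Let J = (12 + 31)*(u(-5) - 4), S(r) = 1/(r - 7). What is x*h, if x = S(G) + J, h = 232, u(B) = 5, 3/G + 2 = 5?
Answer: 29812/3 ≈ 9937.3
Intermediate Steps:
G = 1 (G = 3/(-2 + 5) = 3/3 = 3*(⅓) = 1)
S(r) = 1/(-7 + r)
J = 43 (J = (12 + 31)*(5 - 4) = 43*1 = 43)
x = 257/6 (x = 1/(-7 + 1) + 43 = 1/(-6) + 43 = -⅙ + 43 = 257/6 ≈ 42.833)
x*h = (257/6)*232 = 29812/3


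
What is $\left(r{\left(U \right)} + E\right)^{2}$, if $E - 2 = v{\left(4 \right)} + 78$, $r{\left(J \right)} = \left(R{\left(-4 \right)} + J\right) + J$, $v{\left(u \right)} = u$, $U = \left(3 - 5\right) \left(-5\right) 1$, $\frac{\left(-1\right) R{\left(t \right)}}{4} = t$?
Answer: $14400$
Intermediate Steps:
$R{\left(t \right)} = - 4 t$
$U = 10$ ($U = \left(-2\right) \left(-5\right) 1 = 10 \cdot 1 = 10$)
$r{\left(J \right)} = 16 + 2 J$ ($r{\left(J \right)} = \left(\left(-4\right) \left(-4\right) + J\right) + J = \left(16 + J\right) + J = 16 + 2 J$)
$E = 84$ ($E = 2 + \left(4 + 78\right) = 2 + 82 = 84$)
$\left(r{\left(U \right)} + E\right)^{2} = \left(\left(16 + 2 \cdot 10\right) + 84\right)^{2} = \left(\left(16 + 20\right) + 84\right)^{2} = \left(36 + 84\right)^{2} = 120^{2} = 14400$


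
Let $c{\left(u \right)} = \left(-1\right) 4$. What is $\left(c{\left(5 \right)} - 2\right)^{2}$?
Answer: $36$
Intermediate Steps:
$c{\left(u \right)} = -4$
$\left(c{\left(5 \right)} - 2\right)^{2} = \left(-4 - 2\right)^{2} = \left(-6\right)^{2} = 36$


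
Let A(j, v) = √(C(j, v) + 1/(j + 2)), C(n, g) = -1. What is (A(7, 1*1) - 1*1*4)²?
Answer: 136/9 - 16*I*√2/3 ≈ 15.111 - 7.5425*I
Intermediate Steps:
A(j, v) = √(-1 + 1/(2 + j)) (A(j, v) = √(-1 + 1/(j + 2)) = √(-1 + 1/(2 + j)))
(A(7, 1*1) - 1*1*4)² = (√((-1 - 1*7)/(2 + 7)) - 1*1*4)² = (√((-1 - 7)/9) - 1*4)² = (√((⅑)*(-8)) - 4)² = (√(-8/9) - 4)² = (2*I*√2/3 - 4)² = (-4 + 2*I*√2/3)²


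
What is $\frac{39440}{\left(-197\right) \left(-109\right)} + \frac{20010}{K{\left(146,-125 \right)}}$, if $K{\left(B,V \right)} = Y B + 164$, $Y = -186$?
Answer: $\frac{317444875}{289799608} \approx 1.0954$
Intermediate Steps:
$K{\left(B,V \right)} = 164 - 186 B$ ($K{\left(B,V \right)} = - 186 B + 164 = 164 - 186 B$)
$\frac{39440}{\left(-197\right) \left(-109\right)} + \frac{20010}{K{\left(146,-125 \right)}} = \frac{39440}{\left(-197\right) \left(-109\right)} + \frac{20010}{164 - 27156} = \frac{39440}{21473} + \frac{20010}{164 - 27156} = 39440 \cdot \frac{1}{21473} + \frac{20010}{-26992} = \frac{39440}{21473} + 20010 \left(- \frac{1}{26992}\right) = \frac{39440}{21473} - \frac{10005}{13496} = \frac{317444875}{289799608}$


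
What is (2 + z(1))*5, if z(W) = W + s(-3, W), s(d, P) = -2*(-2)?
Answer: 35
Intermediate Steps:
s(d, P) = 4
z(W) = 4 + W (z(W) = W + 4 = 4 + W)
(2 + z(1))*5 = (2 + (4 + 1))*5 = (2 + 5)*5 = 7*5 = 35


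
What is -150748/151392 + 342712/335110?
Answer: 170836603/6341621640 ≈ 0.026939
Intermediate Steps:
-150748/151392 + 342712/335110 = -150748*1/151392 + 342712*(1/335110) = -37687/37848 + 171356/167555 = 170836603/6341621640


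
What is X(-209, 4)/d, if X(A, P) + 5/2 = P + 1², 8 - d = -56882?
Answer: 1/22756 ≈ 4.3944e-5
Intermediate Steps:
d = 56890 (d = 8 - 1*(-56882) = 8 + 56882 = 56890)
X(A, P) = -3/2 + P (X(A, P) = -5/2 + (P + 1²) = -5/2 + (P + 1) = -5/2 + (1 + P) = -3/2 + P)
X(-209, 4)/d = (-3/2 + 4)/56890 = (5/2)*(1/56890) = 1/22756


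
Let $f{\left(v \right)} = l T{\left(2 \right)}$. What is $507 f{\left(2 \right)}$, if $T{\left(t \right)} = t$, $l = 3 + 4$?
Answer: $7098$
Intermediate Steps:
$l = 7$
$f{\left(v \right)} = 14$ ($f{\left(v \right)} = 7 \cdot 2 = 14$)
$507 f{\left(2 \right)} = 507 \cdot 14 = 7098$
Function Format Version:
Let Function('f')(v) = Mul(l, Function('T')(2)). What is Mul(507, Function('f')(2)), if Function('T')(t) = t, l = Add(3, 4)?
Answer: 7098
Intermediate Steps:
l = 7
Function('f')(v) = 14 (Function('f')(v) = Mul(7, 2) = 14)
Mul(507, Function('f')(2)) = Mul(507, 14) = 7098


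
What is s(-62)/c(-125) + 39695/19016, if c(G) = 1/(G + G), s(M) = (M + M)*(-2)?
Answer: -1178952305/19016 ≈ -61998.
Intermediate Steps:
s(M) = -4*M (s(M) = (2*M)*(-2) = -4*M)
c(G) = 1/(2*G)
s(-62)/c(-125) + 39695/19016 = (-4*(-62))/(((½)/(-125))) + 39695/19016 = 248/(((½)*(-1/125))) + 39695*(1/19016) = 248/(-1/250) + 39695/19016 = 248*(-250) + 39695/19016 = -62000 + 39695/19016 = -1178952305/19016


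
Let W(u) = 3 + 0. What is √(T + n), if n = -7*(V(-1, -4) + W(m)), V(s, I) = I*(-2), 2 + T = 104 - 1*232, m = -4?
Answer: 3*I*√23 ≈ 14.387*I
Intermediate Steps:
T = -130 (T = -2 + (104 - 1*232) = -2 + (104 - 232) = -2 - 128 = -130)
W(u) = 3
V(s, I) = -2*I
n = -77 (n = -7*(-2*(-4) + 3) = -7*(8 + 3) = -7*11 = -77)
√(T + n) = √(-130 - 77) = √(-207) = 3*I*√23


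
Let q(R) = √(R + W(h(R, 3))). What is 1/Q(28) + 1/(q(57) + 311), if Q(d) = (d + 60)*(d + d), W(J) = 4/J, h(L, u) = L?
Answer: 23217125/6788127808 - √185421/5509844 ≈ 0.0033421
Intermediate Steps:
q(R) = √(R + 4/R)
Q(d) = 2*d*(60 + d) (Q(d) = (60 + d)*(2*d) = 2*d*(60 + d))
1/Q(28) + 1/(q(57) + 311) = 1/(2*28*(60 + 28)) + 1/(√(57 + 4/57) + 311) = 1/(2*28*88) + 1/(√(57 + 4*(1/57)) + 311) = 1/4928 + 1/(√(57 + 4/57) + 311) = 1/4928 + 1/(√(3253/57) + 311) = 1/4928 + 1/(√185421/57 + 311) = 1/4928 + 1/(311 + √185421/57)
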